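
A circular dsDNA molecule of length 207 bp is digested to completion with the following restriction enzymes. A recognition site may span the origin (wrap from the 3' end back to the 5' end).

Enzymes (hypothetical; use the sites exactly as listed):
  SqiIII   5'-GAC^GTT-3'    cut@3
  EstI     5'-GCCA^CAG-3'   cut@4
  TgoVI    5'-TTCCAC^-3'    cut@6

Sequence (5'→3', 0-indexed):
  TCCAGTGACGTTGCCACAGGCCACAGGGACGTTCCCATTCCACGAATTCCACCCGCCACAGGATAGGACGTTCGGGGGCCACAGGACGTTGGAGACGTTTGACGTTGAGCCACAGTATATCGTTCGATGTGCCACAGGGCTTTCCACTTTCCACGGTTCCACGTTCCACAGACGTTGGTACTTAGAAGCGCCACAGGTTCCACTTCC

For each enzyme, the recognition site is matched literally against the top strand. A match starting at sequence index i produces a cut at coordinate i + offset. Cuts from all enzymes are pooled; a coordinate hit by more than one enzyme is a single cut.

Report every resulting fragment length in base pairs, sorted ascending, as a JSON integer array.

Scan for sites:
  SqiIII GACGTT/3: at [6, 27, 66, 84, 93, 100, 170] ⇒ [9, 30, 69, 87, 96, 103, 173]
  EstI GCCACAG/4: at [12, 19, 54, 77, 108, 130, 189] ⇒ [16, 23, 58, 81, 112, 134, 193]
  TgoVI TTCCAC/6: at [37, 46, 141, 148, 156, 163, 197] ⇒ [43, 52, 147, 154, 162, 169, 203]

All cut coordinates (distinct, sorted): [9, 16, 23, 30, 43, 52, 58, 69, 81, 87, 96, 103, 112, 134, 147, 154, 162, 169, 173, 193, 203]

Fragment lengths:
  9→16: 7 bp
  16→23: 7 bp
  23→30: 7 bp
  30→43: 13 bp
  43→52: 9 bp
  52→58: 6 bp
  58→69: 11 bp
  69→81: 12 bp
  81→87: 6 bp
  87→96: 9 bp
  96→103: 7 bp
  103→112: 9 bp
  112→134: 22 bp
  134→147: 13 bp
  147→154: 7 bp
  154→162: 8 bp
  162→169: 7 bp
  169→173: 4 bp
  173→193: 20 bp
  193→203: 10 bp
  203→9 (wrap): 207-203+9 = 13 bp

[4,6,6,7,7,7,7,7,7,8,9,9,9,10,11,12,13,13,13,20,22]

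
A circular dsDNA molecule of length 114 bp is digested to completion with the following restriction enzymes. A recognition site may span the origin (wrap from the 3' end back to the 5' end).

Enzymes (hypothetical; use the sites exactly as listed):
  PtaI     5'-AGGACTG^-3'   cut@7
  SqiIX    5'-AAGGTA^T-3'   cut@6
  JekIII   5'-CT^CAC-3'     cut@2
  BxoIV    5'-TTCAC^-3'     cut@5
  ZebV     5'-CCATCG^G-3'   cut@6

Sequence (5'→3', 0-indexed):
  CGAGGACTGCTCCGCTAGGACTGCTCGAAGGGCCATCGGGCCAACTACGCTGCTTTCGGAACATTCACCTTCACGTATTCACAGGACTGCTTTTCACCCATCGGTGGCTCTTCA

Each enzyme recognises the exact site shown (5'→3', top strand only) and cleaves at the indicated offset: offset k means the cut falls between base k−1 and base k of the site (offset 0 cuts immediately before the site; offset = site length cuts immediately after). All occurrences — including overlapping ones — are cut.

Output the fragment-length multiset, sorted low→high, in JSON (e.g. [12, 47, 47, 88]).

Per-enzyme occurrences:
  PtaI (AGGACTG, off=7): starts [2, 16, 82] → cuts [9, 23, 89]
  SqiIX (AAGGTAT, off=6): no sites
  JekIII (CTCAC, off=2): no sites
  BxoIV (TTCAC, off=5): starts [63, 69, 77, 92, 110] → cuts [1, 68, 74, 82, 97]
  ZebV (CCATCGG, off=6): starts [32, 97] → cuts [38, 103]

Pooled cuts: [1, 9, 23, 38, 68, 74, 82, 89, 97, 103]

Fragments:
  1→9: 8 bp
  9→23: 14 bp
  23→38: 15 bp
  38→68: 30 bp
  68→74: 6 bp
  74→82: 8 bp
  82→89: 7 bp
  89→97: 8 bp
  97→103: 6 bp
  103→1 (wrap): 114-103+1 = 12 bp

[6,6,7,8,8,8,12,14,15,30]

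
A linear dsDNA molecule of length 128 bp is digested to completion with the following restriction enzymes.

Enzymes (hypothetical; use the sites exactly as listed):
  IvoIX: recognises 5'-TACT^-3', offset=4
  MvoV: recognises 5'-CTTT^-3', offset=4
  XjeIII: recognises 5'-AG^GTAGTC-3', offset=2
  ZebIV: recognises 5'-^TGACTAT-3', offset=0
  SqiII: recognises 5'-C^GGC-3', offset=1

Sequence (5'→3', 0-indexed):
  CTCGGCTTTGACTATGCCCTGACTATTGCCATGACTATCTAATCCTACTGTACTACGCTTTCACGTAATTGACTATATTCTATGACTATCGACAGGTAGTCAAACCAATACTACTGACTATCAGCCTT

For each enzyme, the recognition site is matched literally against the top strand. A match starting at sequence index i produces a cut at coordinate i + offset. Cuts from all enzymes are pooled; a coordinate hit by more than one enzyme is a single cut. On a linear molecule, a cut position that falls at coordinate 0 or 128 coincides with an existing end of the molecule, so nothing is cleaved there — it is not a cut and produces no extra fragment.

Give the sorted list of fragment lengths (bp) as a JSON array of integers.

Scan for sites:
  IvoIX (TACT, off=4): starts [45, 50, 108, 111] → cuts [49, 54, 112, 115]
  MvoV (CTTT, off=4): starts [5, 57] → cuts [9, 61]
  XjeIII (AGGTAGTC, off=2): starts [93] → cuts [95]
  ZebIV (TGACTAT, off=0): starts [8, 19, 31, 69, 82, 114] → cuts [8, 19, 31, 69, 82, 114]
  SqiII (CGGC, off=1): starts [2] → cuts [3]

All cut coordinates (distinct, sorted): [3, 8, 9, 19, 31, 49, 54, 61, 69, 82, 95, 112, 114, 115]

Fragments:
  [0,3): 3 bp
  [3,8): 5 bp
  [8,9): 1 bp
  [9,19): 10 bp
  [19,31): 12 bp
  [31,49): 18 bp
  [49,54): 5 bp
  [54,61): 7 bp
  [61,69): 8 bp
  [69,82): 13 bp
  [82,95): 13 bp
  [95,112): 17 bp
  [112,114): 2 bp
  [114,115): 1 bp
  [115,128): 13 bp

[1,1,2,3,5,5,7,8,10,12,13,13,13,17,18]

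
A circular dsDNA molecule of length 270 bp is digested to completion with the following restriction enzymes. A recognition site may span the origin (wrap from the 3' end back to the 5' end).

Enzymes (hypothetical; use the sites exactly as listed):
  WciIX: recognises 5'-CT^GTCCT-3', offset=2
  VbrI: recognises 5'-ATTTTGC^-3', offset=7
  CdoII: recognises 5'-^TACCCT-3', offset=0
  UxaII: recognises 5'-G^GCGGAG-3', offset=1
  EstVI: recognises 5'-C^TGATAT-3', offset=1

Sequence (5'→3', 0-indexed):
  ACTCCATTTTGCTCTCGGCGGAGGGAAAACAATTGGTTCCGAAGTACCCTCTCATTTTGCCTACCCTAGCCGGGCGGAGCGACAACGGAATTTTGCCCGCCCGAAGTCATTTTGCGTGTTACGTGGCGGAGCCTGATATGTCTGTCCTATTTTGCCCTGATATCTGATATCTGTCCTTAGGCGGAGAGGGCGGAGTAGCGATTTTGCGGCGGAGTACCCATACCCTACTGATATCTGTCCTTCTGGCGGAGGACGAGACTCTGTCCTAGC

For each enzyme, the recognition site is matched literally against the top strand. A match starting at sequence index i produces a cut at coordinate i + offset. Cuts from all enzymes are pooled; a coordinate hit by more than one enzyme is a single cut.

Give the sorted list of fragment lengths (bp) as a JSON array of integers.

[1,1,2,5,7,8,8,8,8,8,9,9,10,10,12,12,12,16,17,18,19,20,23,27]

Per-enzyme occurrences:
  WciIX CTGTCCT/2: at [141, 170, 234, 260] ⇒ [143, 172, 236, 262]
  VbrI ATTTTGC/7: at [5, 53, 89, 108, 148, 200] ⇒ [12, 60, 96, 115, 155, 207]
  CdoII TACCCT/0: at [44, 61, 220] ⇒ [44, 61, 220]
  UxaII GGCGGAG/1: at [16, 72, 124, 179, 188, 207, 244] ⇒ [17, 73, 125, 180, 189, 208, 245]
  EstVI CTGATAT/1: at [132, 156, 163, 227] ⇒ [133, 157, 164, 228]

All cut coordinates (distinct, sorted): [12, 17, 44, 60, 61, 73, 96, 115, 125, 133, 143, 155, 157, 164, 172, 180, 189, 207, 208, 220, 228, 236, 245, 262]

Fragments:
  12→17: 5 bp
  17→44: 27 bp
  44→60: 16 bp
  60→61: 1 bp
  61→73: 12 bp
  73→96: 23 bp
  96→115: 19 bp
  115→125: 10 bp
  125→133: 8 bp
  133→143: 10 bp
  143→155: 12 bp
  155→157: 2 bp
  157→164: 7 bp
  164→172: 8 bp
  172→180: 8 bp
  180→189: 9 bp
  189→207: 18 bp
  207→208: 1 bp
  208→220: 12 bp
  220→228: 8 bp
  228→236: 8 bp
  236→245: 9 bp
  245→262: 17 bp
  262→12 (wrap): 270-262+12 = 20 bp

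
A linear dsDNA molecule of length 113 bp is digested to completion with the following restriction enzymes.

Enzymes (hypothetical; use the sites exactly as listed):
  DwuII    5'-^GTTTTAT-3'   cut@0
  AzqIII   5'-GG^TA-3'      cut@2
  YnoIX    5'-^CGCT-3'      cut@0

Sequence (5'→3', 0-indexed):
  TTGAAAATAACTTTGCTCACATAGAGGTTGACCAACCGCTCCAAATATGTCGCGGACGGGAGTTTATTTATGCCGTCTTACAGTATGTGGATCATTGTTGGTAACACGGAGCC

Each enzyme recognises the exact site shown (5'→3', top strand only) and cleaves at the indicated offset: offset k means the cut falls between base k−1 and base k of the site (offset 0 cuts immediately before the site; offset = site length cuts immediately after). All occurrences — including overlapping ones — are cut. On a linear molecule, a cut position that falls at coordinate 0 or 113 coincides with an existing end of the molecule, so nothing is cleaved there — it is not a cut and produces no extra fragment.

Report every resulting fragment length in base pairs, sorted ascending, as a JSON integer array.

Scan for sites:
  DwuII (GTTTTAT, off=0): no sites
  AzqIII (GGTA, off=2): starts [99] → cuts [101]
  YnoIX (CGCT, off=0): starts [36] → cuts [36]

All cut coordinates (distinct, sorted): [36, 101]

Fragment lengths:
  [0,36): 36 bp
  [36,101): 65 bp
  [101,113): 12 bp

[12,36,65]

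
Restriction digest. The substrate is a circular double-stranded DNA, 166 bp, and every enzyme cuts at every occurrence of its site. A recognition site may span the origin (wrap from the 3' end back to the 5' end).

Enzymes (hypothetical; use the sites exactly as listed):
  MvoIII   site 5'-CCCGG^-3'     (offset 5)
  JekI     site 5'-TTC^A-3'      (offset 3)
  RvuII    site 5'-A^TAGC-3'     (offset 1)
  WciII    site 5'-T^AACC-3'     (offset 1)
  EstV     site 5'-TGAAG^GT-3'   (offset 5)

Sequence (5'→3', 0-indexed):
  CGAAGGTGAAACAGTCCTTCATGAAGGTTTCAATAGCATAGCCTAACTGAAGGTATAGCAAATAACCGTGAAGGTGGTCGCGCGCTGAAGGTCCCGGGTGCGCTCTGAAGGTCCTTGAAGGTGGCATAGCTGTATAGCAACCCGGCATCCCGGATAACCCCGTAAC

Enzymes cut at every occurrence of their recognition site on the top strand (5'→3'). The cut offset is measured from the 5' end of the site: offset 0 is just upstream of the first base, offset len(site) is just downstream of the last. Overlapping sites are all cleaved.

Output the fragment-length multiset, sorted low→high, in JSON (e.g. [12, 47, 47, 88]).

[2,2,3,5,5,6,6,7,8,8,8,8,10,10,11,13,14,17,23]

Scan for sites:
  MvoIII (CCCGG, off=5): starts [92, 140, 148] → cuts [97, 145, 153]
  JekI (TTCA, off=3): starts [17, 28] → cuts [20, 31]
  RvuII (ATAGC, off=1): starts [32, 37, 54, 125, 133] → cuts [33, 38, 55, 126, 134]
  WciII (TAACC, off=1): starts [62, 154, 162] → cuts [63, 155, 163]
  EstV (TGAAGGT, off=5): starts [21, 47, 68, 85, 105, 115] → cuts [26, 52, 73, 90, 110, 120]

All cut coordinates (distinct, sorted): [20, 26, 31, 33, 38, 52, 55, 63, 73, 90, 97, 110, 120, 126, 134, 145, 153, 155, 163]

Fragment lengths:
  20→26: 6 bp
  26→31: 5 bp
  31→33: 2 bp
  33→38: 5 bp
  38→52: 14 bp
  52→55: 3 bp
  55→63: 8 bp
  63→73: 10 bp
  73→90: 17 bp
  90→97: 7 bp
  97→110: 13 bp
  110→120: 10 bp
  120→126: 6 bp
  126→134: 8 bp
  134→145: 11 bp
  145→153: 8 bp
  153→155: 2 bp
  155→163: 8 bp
  163→20 (wrap): 166-163+20 = 23 bp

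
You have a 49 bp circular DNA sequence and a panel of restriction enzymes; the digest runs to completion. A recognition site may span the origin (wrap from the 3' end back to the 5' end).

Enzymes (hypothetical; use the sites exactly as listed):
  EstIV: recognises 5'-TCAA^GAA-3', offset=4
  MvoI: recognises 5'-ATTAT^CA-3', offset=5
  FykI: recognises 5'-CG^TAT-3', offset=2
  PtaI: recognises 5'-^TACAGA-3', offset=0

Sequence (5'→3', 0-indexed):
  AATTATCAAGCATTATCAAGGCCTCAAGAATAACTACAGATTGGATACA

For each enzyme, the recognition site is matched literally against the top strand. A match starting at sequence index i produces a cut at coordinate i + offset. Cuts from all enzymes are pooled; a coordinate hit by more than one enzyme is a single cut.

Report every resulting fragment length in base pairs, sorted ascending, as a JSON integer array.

[7,10,11,21]

Per-enzyme occurrences:
  EstIV TCAAGAA/4: at [23] ⇒ [27]
  MvoI ATTATCA/5: at [1, 11] ⇒ [6, 16]
  FykI (CGTAT, off=2): no sites
  PtaI TACAGA/0: at [34] ⇒ [34]

All cut coordinates (distinct, sorted): [6, 16, 27, 34]

Fragment lengths:
  6→16: 10 bp
  16→27: 11 bp
  27→34: 7 bp
  34→6 (wrap): 49-34+6 = 21 bp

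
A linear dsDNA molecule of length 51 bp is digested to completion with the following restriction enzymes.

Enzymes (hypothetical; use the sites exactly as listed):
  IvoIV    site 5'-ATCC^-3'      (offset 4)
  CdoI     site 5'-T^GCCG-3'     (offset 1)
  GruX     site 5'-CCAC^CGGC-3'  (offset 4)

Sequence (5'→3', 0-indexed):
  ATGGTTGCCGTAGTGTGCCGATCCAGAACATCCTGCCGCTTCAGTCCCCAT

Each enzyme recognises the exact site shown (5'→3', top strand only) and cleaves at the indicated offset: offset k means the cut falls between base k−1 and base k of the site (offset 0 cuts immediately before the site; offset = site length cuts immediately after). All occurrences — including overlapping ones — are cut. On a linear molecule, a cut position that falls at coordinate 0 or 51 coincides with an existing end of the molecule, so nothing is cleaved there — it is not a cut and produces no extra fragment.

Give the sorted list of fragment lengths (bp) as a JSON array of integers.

[1,6,8,9,10,17]

Per-enzyme occurrences:
  IvoIV (ATCC, off=4): starts [20, 29] → cuts [24, 33]
  CdoI (TGCCG, off=1): starts [5, 15, 33] → cuts [6, 16, 34]
  GruX (CCACCGGC, off=4): no sites

All cut coordinates (distinct, sorted): [6, 16, 24, 33, 34]

Fragment lengths:
  [0,6): 6 bp
  [6,16): 10 bp
  [16,24): 8 bp
  [24,33): 9 bp
  [33,34): 1 bp
  [34,51): 17 bp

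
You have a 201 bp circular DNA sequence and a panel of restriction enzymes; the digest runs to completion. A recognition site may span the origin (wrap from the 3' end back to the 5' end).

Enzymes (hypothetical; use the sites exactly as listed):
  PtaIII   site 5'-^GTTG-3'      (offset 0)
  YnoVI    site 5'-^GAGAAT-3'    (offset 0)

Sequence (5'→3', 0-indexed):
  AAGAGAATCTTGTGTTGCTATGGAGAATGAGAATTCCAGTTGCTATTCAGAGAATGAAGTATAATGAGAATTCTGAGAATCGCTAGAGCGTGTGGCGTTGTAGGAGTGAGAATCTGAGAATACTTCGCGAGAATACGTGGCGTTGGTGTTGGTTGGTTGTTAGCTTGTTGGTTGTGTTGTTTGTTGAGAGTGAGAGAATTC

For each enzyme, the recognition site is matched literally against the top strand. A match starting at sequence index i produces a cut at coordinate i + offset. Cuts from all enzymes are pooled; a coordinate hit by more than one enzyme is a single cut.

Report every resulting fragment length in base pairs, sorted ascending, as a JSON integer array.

Per-enzyme occurrences:
  PtaIII GTTG/0: at [13, 38, 96, 141, 147, 151, 155, 166, 170, 175, 182] ⇒ [13, 38, 96, 141, 147, 151, 155, 166, 170, 175, 182]
  YnoVI GAGAAT/0: at [2, 22, 28, 49, 65, 74, 107, 115, 128, 193] ⇒ [2, 22, 28, 49, 65, 74, 107, 115, 128, 193]

Pooled cuts: [2, 13, 22, 28, 38, 49, 65, 74, 96, 107, 115, 128, 141, 147, 151, 155, 166, 170, 175, 182, 193]

Fragment lengths:
  2→13: 11 bp
  13→22: 9 bp
  22→28: 6 bp
  28→38: 10 bp
  38→49: 11 bp
  49→65: 16 bp
  65→74: 9 bp
  74→96: 22 bp
  96→107: 11 bp
  107→115: 8 bp
  115→128: 13 bp
  128→141: 13 bp
  141→147: 6 bp
  147→151: 4 bp
  151→155: 4 bp
  155→166: 11 bp
  166→170: 4 bp
  170→175: 5 bp
  175→182: 7 bp
  182→193: 11 bp
  193→2 (wrap): 201-193+2 = 10 bp

[4,4,4,5,6,6,7,8,9,9,10,10,11,11,11,11,11,13,13,16,22]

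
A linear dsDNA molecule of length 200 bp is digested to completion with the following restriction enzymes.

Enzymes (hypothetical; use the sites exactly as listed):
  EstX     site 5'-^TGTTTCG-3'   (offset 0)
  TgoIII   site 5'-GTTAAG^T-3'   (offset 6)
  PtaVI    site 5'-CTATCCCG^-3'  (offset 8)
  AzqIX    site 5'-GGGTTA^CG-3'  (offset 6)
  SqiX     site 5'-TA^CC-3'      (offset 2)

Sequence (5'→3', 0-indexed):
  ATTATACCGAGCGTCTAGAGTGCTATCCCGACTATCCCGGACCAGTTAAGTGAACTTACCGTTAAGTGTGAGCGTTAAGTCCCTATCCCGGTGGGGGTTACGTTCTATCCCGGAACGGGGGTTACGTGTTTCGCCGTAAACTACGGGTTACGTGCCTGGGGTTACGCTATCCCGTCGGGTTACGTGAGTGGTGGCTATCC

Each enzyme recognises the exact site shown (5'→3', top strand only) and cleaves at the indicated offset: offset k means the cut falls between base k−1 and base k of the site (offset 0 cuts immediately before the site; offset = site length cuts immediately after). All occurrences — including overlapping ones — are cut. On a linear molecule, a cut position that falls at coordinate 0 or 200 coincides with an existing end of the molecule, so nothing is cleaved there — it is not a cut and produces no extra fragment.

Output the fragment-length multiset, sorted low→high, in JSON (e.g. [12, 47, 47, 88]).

[2,6,8,8,8,9,10,10,11,11,12,12,13,14,18,24,24]

Site scan:
  EstX TGTTTCG/0: at [126] ⇒ [126]
  TgoIII GTTAAGT/6: at [44, 60, 73] ⇒ [50, 66, 79]
  PtaVI CTATCCCG/8: at [22, 31, 82, 104, 166] ⇒ [30, 39, 90, 112, 174]
  AzqIX GGGTTACG/6: at [94, 118, 144, 158, 176] ⇒ [100, 124, 150, 164, 182]
  SqiX TACC/2: at [4, 56] ⇒ [6, 58]

All cut coordinates (distinct, sorted): [6, 30, 39, 50, 58, 66, 79, 90, 100, 112, 124, 126, 150, 164, 174, 182]

Fragments:
  [0,6): 6 bp
  [6,30): 24 bp
  [30,39): 9 bp
  [39,50): 11 bp
  [50,58): 8 bp
  [58,66): 8 bp
  [66,79): 13 bp
  [79,90): 11 bp
  [90,100): 10 bp
  [100,112): 12 bp
  [112,124): 12 bp
  [124,126): 2 bp
  [126,150): 24 bp
  [150,164): 14 bp
  [164,174): 10 bp
  [174,182): 8 bp
  [182,200): 18 bp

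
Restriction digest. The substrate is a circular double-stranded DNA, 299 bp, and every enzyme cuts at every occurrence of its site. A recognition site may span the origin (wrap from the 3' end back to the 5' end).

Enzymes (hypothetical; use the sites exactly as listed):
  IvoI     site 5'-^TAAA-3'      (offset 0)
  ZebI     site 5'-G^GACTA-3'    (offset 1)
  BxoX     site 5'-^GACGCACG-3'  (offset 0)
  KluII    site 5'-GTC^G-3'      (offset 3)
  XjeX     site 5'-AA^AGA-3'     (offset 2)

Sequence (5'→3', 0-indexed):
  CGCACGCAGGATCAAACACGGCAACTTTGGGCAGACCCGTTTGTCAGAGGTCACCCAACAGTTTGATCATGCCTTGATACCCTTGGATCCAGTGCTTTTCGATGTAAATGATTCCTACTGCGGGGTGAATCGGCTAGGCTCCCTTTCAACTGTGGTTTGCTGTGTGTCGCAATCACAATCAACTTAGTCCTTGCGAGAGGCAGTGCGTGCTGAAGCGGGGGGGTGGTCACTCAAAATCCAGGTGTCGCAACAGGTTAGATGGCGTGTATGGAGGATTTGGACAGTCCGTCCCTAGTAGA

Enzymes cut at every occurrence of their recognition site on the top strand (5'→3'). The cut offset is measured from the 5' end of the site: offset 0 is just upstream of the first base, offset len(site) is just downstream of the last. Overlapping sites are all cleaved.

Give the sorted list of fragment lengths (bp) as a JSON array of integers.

[51,64,78,106]

Per-enzyme occurrences:
  IvoI (TAAA, off=0): starts [104] → cuts [104]
  ZebI (GGACTA, off=1): no sites
  BxoX (GACGCACG, off=0): starts [297] → cuts [297]
  KluII (GTCG, off=3): starts [165, 243] → cuts [168, 246]
  XjeX (AAAGA, off=2): no sites

Pooled cuts: [104, 168, 246, 297]

Fragment lengths:
  104→168: 64 bp
  168→246: 78 bp
  246→297: 51 bp
  297→104 (wrap): 299-297+104 = 106 bp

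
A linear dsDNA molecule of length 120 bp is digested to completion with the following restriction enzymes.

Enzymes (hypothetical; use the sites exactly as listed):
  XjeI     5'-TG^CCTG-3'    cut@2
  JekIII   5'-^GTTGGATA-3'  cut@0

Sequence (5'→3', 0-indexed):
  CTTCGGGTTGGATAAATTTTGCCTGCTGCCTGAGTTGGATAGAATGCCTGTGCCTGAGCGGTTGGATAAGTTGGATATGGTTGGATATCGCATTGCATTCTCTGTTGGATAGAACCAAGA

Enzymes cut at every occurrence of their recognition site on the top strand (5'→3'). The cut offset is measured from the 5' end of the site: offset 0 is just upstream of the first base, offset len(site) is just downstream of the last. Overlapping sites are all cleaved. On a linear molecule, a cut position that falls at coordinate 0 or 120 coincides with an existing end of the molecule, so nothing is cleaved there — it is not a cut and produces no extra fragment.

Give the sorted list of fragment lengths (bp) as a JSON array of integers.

Scan for sites:
  XjeI TGCCTG/2: at [19, 26, 44, 50] ⇒ [21, 28, 46, 52]
  JekIII GTTGGATA/0: at [6, 33, 60, 69, 79, 103] ⇒ [6, 33, 60, 69, 79, 103]

All cut coordinates (distinct, sorted): [6, 21, 28, 33, 46, 52, 60, 69, 79, 103]

Fragment lengths:
  [0,6): 6 bp
  [6,21): 15 bp
  [21,28): 7 bp
  [28,33): 5 bp
  [33,46): 13 bp
  [46,52): 6 bp
  [52,60): 8 bp
  [60,69): 9 bp
  [69,79): 10 bp
  [79,103): 24 bp
  [103,120): 17 bp

[5,6,6,7,8,9,10,13,15,17,24]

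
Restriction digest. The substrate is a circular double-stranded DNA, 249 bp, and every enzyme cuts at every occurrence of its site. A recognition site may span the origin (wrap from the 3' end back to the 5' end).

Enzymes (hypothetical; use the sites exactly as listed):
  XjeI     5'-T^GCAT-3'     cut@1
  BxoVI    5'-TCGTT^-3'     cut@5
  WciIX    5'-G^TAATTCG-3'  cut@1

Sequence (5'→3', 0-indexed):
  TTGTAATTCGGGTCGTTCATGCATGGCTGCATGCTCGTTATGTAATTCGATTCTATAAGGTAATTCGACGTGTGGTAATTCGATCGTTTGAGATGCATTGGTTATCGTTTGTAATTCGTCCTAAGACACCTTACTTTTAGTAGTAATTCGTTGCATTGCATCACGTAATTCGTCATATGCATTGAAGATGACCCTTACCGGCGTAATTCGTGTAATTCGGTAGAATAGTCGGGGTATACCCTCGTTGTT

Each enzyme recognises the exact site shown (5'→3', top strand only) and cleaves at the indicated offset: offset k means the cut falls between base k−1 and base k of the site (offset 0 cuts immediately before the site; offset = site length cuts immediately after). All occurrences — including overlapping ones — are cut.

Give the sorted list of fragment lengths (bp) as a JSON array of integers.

[2,3,3,5,6,6,8,8,9,9,11,13,13,14,15,15,18,25,32,34]

Scan for sites:
  XjeI TGCAT/1: at [19, 27, 93, 151, 156, 177] ⇒ [20, 28, 94, 152, 157, 178]
  BxoVI TCGTT/5: at [12, 34, 83, 104, 147, 241] ⇒ [17, 39, 88, 109, 152, 246]
  WciIX GTAATTCG/1: at [2, 41, 59, 74, 110, 142, 164, 202, 211] ⇒ [3, 42, 60, 75, 111, 143, 165, 203, 212]

All cut coordinates (distinct, sorted): [3, 17, 20, 28, 39, 42, 60, 75, 88, 94, 109, 111, 143, 152, 157, 165, 178, 203, 212, 246]

Fragment lengths:
  3→17: 14 bp
  17→20: 3 bp
  20→28: 8 bp
  28→39: 11 bp
  39→42: 3 bp
  42→60: 18 bp
  60→75: 15 bp
  75→88: 13 bp
  88→94: 6 bp
  94→109: 15 bp
  109→111: 2 bp
  111→143: 32 bp
  143→152: 9 bp
  152→157: 5 bp
  157→165: 8 bp
  165→178: 13 bp
  178→203: 25 bp
  203→212: 9 bp
  212→246: 34 bp
  246→3 (wrap): 249-246+3 = 6 bp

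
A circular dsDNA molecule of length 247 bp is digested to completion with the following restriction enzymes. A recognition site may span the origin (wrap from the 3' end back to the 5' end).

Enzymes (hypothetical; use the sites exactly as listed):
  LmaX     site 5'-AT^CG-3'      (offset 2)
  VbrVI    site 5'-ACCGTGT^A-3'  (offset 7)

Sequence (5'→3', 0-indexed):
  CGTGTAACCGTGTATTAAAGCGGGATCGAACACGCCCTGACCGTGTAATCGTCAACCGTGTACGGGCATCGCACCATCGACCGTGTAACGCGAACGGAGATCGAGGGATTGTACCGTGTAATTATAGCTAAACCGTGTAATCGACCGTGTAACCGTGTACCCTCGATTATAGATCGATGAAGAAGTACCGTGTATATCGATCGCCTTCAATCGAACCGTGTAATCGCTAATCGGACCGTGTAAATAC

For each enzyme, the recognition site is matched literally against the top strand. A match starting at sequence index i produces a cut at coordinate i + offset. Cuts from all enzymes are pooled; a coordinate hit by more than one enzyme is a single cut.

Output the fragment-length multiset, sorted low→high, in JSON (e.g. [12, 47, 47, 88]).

Scan for sites:
  LmaX (ATCG, off=2): starts [24, 47, 67, 75, 99, 139, 172, 195, 199, 209, 222, 229] → cuts [26, 49, 69, 77, 101, 141, 174, 197, 201, 211, 224, 231]
  VbrVI (ACCGTGTA, off=7): starts [6, 39, 54, 79, 112, 131, 143, 151, 186, 214, 234, 245] → cuts [5, 13, 46, 61, 86, 119, 138, 150, 158, 193, 221, 241]

All cut coordinates (distinct, sorted): [5, 13, 26, 46, 49, 61, 69, 77, 86, 101, 119, 138, 141, 150, 158, 174, 193, 197, 201, 211, 221, 224, 231, 241]

Fragment lengths:
  5→13: 8 bp
  13→26: 13 bp
  26→46: 20 bp
  46→49: 3 bp
  49→61: 12 bp
  61→69: 8 bp
  69→77: 8 bp
  77→86: 9 bp
  86→101: 15 bp
  101→119: 18 bp
  119→138: 19 bp
  138→141: 3 bp
  141→150: 9 bp
  150→158: 8 bp
  158→174: 16 bp
  174→193: 19 bp
  193→197: 4 bp
  197→201: 4 bp
  201→211: 10 bp
  211→221: 10 bp
  221→224: 3 bp
  224→231: 7 bp
  231→241: 10 bp
  241→5 (wrap): 247-241+5 = 11 bp

[3,3,3,4,4,7,8,8,8,8,9,9,10,10,10,11,12,13,15,16,18,19,19,20]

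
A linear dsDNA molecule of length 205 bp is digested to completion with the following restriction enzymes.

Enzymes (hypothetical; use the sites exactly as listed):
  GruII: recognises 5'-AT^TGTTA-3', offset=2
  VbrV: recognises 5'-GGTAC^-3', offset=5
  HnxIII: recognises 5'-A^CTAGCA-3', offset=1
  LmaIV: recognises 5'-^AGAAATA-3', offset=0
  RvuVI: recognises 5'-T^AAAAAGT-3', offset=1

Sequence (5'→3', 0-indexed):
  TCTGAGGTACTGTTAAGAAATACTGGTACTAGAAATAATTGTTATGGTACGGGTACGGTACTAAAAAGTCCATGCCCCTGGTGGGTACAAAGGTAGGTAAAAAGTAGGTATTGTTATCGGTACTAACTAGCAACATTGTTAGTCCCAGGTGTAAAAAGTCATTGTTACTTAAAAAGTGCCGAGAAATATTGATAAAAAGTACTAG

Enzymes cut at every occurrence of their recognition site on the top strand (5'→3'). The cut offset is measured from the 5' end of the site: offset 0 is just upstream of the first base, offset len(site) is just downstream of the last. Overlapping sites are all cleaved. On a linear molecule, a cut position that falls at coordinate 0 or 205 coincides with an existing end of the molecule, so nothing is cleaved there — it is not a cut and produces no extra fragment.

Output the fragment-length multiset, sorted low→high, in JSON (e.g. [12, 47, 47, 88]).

Site scan:
  GruII (ATTGTTA, off=2): starts [37, 109, 134, 160] → cuts [39, 111, 136, 162]
  VbrV (GGTAC, off=5): starts [5, 24, 45, 51, 56, 83, 118] → cuts [10, 29, 50, 56, 61, 88, 123]
  HnxIII (ACTAGCA, off=1): starts [125] → cuts [126]
  LmaIV (AGAAATA, off=0): starts [15, 30, 181] → cuts [15, 30, 181]
  RvuVI (TAAAAAGT, off=1): starts [61, 97, 151, 169, 192] → cuts [62, 98, 152, 170, 193]

Pooled cuts: [10, 15, 29, 30, 39, 50, 56, 61, 62, 88, 98, 111, 123, 126, 136, 152, 162, 170, 181, 193]

Fragments:
  [0,10): 10 bp
  [10,15): 5 bp
  [15,29): 14 bp
  [29,30): 1 bp
  [30,39): 9 bp
  [39,50): 11 bp
  [50,56): 6 bp
  [56,61): 5 bp
  [61,62): 1 bp
  [62,88): 26 bp
  [88,98): 10 bp
  [98,111): 13 bp
  [111,123): 12 bp
  [123,126): 3 bp
  [126,136): 10 bp
  [136,152): 16 bp
  [152,162): 10 bp
  [162,170): 8 bp
  [170,181): 11 bp
  [181,193): 12 bp
  [193,205): 12 bp

[1,1,3,5,5,6,8,9,10,10,10,10,11,11,12,12,12,13,14,16,26]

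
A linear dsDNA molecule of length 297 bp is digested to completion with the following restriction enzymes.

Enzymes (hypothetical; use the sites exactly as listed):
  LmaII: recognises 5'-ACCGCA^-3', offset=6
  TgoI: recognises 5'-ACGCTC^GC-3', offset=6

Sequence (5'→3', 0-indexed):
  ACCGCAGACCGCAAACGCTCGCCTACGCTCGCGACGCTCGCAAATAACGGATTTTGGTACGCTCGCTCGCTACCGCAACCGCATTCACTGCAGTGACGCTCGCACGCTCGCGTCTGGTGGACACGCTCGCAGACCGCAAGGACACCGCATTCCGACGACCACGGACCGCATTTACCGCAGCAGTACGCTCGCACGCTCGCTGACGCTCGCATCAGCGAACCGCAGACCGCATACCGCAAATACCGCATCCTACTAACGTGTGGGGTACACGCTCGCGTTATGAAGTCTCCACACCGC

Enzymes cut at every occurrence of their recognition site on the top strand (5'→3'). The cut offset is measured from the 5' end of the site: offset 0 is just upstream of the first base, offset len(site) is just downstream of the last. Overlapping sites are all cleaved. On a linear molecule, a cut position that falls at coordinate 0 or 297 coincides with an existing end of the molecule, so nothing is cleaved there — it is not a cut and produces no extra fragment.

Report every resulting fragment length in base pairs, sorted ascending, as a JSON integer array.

Per-enzyme occurrences:
  LmaII (ACCGCA, off=6): starts [0, 7, 71, 77, 132, 143, 164, 173, 218, 225, 232, 241] → cuts [6, 13, 77, 83, 138, 149, 170, 179, 224, 231, 238, 247]
  TgoI (ACGCTCGC, off=6): starts [14, 24, 33, 58, 95, 103, 122, 184, 192, 202, 268] → cuts [20, 30, 39, 64, 101, 109, 128, 190, 198, 208, 274]

Pooled cuts: [6, 13, 20, 30, 39, 64, 77, 83, 101, 109, 128, 138, 149, 170, 179, 190, 198, 208, 224, 231, 238, 247, 274]

Fragments:
  [0,6): 6 bp
  [6,13): 7 bp
  [13,20): 7 bp
  [20,30): 10 bp
  [30,39): 9 bp
  [39,64): 25 bp
  [64,77): 13 bp
  [77,83): 6 bp
  [83,101): 18 bp
  [101,109): 8 bp
  [109,128): 19 bp
  [128,138): 10 bp
  [138,149): 11 bp
  [149,170): 21 bp
  [170,179): 9 bp
  [179,190): 11 bp
  [190,198): 8 bp
  [198,208): 10 bp
  [208,224): 16 bp
  [224,231): 7 bp
  [231,238): 7 bp
  [238,247): 9 bp
  [247,274): 27 bp
  [274,297): 23 bp

[6,6,7,7,7,7,8,8,9,9,9,10,10,10,11,11,13,16,18,19,21,23,25,27]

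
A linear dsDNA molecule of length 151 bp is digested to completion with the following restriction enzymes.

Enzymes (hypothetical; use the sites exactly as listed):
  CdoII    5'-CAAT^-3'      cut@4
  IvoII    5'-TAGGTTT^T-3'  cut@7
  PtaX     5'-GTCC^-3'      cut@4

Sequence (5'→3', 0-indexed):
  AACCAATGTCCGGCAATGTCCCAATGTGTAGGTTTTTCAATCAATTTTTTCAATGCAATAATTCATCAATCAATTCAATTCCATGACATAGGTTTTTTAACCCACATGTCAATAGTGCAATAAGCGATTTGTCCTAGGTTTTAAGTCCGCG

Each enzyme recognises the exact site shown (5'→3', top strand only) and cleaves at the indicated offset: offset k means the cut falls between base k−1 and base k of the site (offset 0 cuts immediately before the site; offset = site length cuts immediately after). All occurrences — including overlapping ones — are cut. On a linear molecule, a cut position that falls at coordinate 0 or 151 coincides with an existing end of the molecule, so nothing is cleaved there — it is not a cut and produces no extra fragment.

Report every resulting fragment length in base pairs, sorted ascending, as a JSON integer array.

[3,4,4,4,4,4,5,5,6,6,7,7,7,8,9,10,11,13,16,18]

Site scan:
  CdoII (CAAT, off=4): starts [3, 13, 21, 37, 41, 50, 55, 66, 70, 75, 109, 117] → cuts [7, 17, 25, 41, 45, 54, 59, 70, 74, 79, 113, 121]
  IvoII (TAGGTTTT, off=7): starts [28, 88, 134] → cuts [35, 95, 141]
  PtaX (GTCC, off=4): starts [7, 17, 130, 144] → cuts [11, 21, 134, 148]

Pooled cuts: [7, 11, 17, 21, 25, 35, 41, 45, 54, 59, 70, 74, 79, 95, 113, 121, 134, 141, 148]

Fragments:
  [0,7): 7 bp
  [7,11): 4 bp
  [11,17): 6 bp
  [17,21): 4 bp
  [21,25): 4 bp
  [25,35): 10 bp
  [35,41): 6 bp
  [41,45): 4 bp
  [45,54): 9 bp
  [54,59): 5 bp
  [59,70): 11 bp
  [70,74): 4 bp
  [74,79): 5 bp
  [79,95): 16 bp
  [95,113): 18 bp
  [113,121): 8 bp
  [121,134): 13 bp
  [134,141): 7 bp
  [141,148): 7 bp
  [148,151): 3 bp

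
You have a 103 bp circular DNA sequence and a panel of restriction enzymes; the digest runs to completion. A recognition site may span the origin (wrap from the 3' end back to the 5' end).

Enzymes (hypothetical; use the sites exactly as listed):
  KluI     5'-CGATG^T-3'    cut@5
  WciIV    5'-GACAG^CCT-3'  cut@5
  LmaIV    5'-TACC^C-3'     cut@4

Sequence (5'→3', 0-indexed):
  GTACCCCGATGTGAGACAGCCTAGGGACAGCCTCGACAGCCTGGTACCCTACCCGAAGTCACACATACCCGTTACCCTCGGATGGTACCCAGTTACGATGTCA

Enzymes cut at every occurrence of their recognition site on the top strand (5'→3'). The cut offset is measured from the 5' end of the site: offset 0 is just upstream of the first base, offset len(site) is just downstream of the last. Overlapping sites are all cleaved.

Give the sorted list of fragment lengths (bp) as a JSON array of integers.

[5,6,7,8,8,9,9,11,11,13,16]

Scan for sites:
  KluI CGATGT/5: at [6, 95] ⇒ [11, 100]
  WciIV GACAGCCT/5: at [14, 25, 34] ⇒ [19, 30, 39]
  LmaIV TACCC/4: at [1, 44, 49, 65, 72, 85] ⇒ [5, 48, 53, 69, 76, 89]

All cut coordinates (distinct, sorted): [5, 11, 19, 30, 39, 48, 53, 69, 76, 89, 100]

Fragment lengths:
  5→11: 6 bp
  11→19: 8 bp
  19→30: 11 bp
  30→39: 9 bp
  39→48: 9 bp
  48→53: 5 bp
  53→69: 16 bp
  69→76: 7 bp
  76→89: 13 bp
  89→100: 11 bp
  100→5 (wrap): 103-100+5 = 8 bp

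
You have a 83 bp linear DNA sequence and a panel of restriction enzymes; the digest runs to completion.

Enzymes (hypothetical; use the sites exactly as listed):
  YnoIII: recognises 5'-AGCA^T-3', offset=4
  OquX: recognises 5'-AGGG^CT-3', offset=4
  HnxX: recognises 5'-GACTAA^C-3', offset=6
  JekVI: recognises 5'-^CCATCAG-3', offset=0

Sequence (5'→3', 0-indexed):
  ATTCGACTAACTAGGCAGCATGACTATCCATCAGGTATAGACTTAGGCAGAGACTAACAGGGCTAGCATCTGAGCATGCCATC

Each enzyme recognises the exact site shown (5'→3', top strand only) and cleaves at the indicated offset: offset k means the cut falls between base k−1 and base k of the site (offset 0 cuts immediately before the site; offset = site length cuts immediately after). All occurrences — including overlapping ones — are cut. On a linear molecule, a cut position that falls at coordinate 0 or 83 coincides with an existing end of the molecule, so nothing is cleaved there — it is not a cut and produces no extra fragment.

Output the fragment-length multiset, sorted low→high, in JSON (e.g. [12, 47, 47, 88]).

Scan for sites:
  YnoIII (AGCAT, off=4): starts [16, 64, 72] → cuts [20, 68, 76]
  OquX (AGGGCT, off=4): starts [58] → cuts [62]
  HnxX (GACTAAC, off=6): starts [4, 51] → cuts [10, 57]
  JekVI (CCATCAG, off=0): starts [27] → cuts [27]

Pooled cuts: [10, 20, 27, 57, 62, 68, 76]

Fragments:
  [0,10): 10 bp
  [10,20): 10 bp
  [20,27): 7 bp
  [27,57): 30 bp
  [57,62): 5 bp
  [62,68): 6 bp
  [68,76): 8 bp
  [76,83): 7 bp

[5,6,7,7,8,10,10,30]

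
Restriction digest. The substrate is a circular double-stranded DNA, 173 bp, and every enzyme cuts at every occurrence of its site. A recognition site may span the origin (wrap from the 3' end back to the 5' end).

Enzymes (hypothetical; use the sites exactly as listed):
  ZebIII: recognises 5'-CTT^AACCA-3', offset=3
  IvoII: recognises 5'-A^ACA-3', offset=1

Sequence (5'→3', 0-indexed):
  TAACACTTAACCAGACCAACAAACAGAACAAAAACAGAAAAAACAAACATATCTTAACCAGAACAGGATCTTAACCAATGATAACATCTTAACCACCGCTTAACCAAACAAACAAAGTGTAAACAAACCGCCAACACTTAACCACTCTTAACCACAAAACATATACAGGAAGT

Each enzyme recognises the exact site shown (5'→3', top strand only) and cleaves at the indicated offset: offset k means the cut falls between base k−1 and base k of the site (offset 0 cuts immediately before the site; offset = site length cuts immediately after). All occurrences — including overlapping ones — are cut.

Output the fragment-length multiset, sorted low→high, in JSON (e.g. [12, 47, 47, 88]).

Per-enzyme occurrences:
  ZebIII CTTAACCA/3: at [5, 52, 69, 87, 98, 136, 146] ⇒ [8, 55, 72, 90, 101, 139, 149]
  IvoII AACA/1: at [1, 17, 21, 26, 32, 41, 45, 61, 82, 106, 110, 121, 132, 157] ⇒ [2, 18, 22, 27, 33, 42, 46, 62, 83, 107, 111, 122, 133, 158]

All cut coordinates (distinct, sorted): [2, 8, 18, 22, 27, 33, 42, 46, 55, 62, 72, 83, 90, 101, 107, 111, 122, 133, 139, 149, 158]

Fragment lengths:
  2→8: 6 bp
  8→18: 10 bp
  18→22: 4 bp
  22→27: 5 bp
  27→33: 6 bp
  33→42: 9 bp
  42→46: 4 bp
  46→55: 9 bp
  55→62: 7 bp
  62→72: 10 bp
  72→83: 11 bp
  83→90: 7 bp
  90→101: 11 bp
  101→107: 6 bp
  107→111: 4 bp
  111→122: 11 bp
  122→133: 11 bp
  133→139: 6 bp
  139→149: 10 bp
  149→158: 9 bp
  158→2 (wrap): 173-158+2 = 17 bp

[4,4,4,5,6,6,6,6,7,7,9,9,9,10,10,10,11,11,11,11,17]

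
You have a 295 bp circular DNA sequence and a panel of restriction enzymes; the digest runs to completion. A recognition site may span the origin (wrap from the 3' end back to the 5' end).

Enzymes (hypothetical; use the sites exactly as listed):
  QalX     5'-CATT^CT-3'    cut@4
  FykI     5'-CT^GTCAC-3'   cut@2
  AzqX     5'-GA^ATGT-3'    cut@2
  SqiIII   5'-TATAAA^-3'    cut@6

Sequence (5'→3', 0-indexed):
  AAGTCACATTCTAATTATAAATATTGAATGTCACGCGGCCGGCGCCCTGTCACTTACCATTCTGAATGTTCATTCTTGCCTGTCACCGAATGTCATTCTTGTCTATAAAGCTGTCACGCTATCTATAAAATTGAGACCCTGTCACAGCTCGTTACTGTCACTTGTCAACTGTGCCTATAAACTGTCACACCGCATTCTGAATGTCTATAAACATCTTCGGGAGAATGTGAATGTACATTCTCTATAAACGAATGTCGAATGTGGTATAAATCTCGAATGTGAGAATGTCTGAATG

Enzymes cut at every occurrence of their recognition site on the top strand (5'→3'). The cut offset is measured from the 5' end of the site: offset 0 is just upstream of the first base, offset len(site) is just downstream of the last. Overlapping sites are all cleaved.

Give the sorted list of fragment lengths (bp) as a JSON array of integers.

[2,3,3,4,4,6,6,6,7,7,8,8,8,9,9,9,11,11,11,12,12,13,13,13,16,17,21,21,25]

Scan for sites:
  QalX CATTCT/4: at [6, 57, 70, 93, 192, 235] ⇒ [10, 61, 74, 97, 196, 239]
  FykI CTGTCAC/2: at [46, 79, 110, 138, 154, 181] ⇒ [48, 81, 112, 140, 156, 183]
  AzqX GAATGT/2: at [25, 63, 87, 198, 222, 228, 249, 256, 274, 282] ⇒ [27, 65, 89, 200, 224, 230, 251, 258, 276, 284]
  SqiIII TATAAA/6: at [15, 103, 123, 175, 205, 242, 264] ⇒ [21, 109, 129, 181, 211, 248, 270]

All cut coordinates (distinct, sorted): [10, 21, 27, 48, 61, 65, 74, 81, 89, 97, 109, 112, 129, 140, 156, 181, 183, 196, 200, 211, 224, 230, 239, 248, 251, 258, 270, 276, 284]

Fragments:
  10→21: 11 bp
  21→27: 6 bp
  27→48: 21 bp
  48→61: 13 bp
  61→65: 4 bp
  65→74: 9 bp
  74→81: 7 bp
  81→89: 8 bp
  89→97: 8 bp
  97→109: 12 bp
  109→112: 3 bp
  112→129: 17 bp
  129→140: 11 bp
  140→156: 16 bp
  156→181: 25 bp
  181→183: 2 bp
  183→196: 13 bp
  196→200: 4 bp
  200→211: 11 bp
  211→224: 13 bp
  224→230: 6 bp
  230→239: 9 bp
  239→248: 9 bp
  248→251: 3 bp
  251→258: 7 bp
  258→270: 12 bp
  270→276: 6 bp
  276→284: 8 bp
  284→10 (wrap): 295-284+10 = 21 bp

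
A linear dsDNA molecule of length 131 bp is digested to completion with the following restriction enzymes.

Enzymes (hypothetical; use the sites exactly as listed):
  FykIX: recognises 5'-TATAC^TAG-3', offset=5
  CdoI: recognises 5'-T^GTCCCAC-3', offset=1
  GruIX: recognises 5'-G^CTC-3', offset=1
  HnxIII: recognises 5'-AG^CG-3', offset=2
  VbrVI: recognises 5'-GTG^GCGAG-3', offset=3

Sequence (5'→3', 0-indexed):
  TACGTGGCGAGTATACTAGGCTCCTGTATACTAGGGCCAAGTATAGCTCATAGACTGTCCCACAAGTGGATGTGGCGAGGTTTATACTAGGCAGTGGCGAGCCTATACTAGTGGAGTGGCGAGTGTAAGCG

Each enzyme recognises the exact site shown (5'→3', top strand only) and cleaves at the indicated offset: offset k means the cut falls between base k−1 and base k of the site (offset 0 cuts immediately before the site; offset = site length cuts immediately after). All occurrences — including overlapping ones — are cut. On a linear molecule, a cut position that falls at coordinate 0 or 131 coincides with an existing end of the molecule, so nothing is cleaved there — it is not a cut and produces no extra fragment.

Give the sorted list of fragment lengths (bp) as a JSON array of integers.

[2,4,6,9,10,10,10,11,11,12,13,15,18]

Site scan:
  FykIX TATACTAG/5: at [11, 26, 82, 103] ⇒ [16, 31, 87, 108]
  CdoI TGTCCCAC/1: at [55] ⇒ [56]
  GruIX GCTC/1: at [19, 45] ⇒ [20, 46]
  HnxIII AGCG/2: at [127] ⇒ [129]
  VbrVI GTGGCGAG/3: at [3, 71, 93, 115] ⇒ [6, 74, 96, 118]

Pooled cuts: [6, 16, 20, 31, 46, 56, 74, 87, 96, 108, 118, 129]

Fragment lengths:
  [0,6): 6 bp
  [6,16): 10 bp
  [16,20): 4 bp
  [20,31): 11 bp
  [31,46): 15 bp
  [46,56): 10 bp
  [56,74): 18 bp
  [74,87): 13 bp
  [87,96): 9 bp
  [96,108): 12 bp
  [108,118): 10 bp
  [118,129): 11 bp
  [129,131): 2 bp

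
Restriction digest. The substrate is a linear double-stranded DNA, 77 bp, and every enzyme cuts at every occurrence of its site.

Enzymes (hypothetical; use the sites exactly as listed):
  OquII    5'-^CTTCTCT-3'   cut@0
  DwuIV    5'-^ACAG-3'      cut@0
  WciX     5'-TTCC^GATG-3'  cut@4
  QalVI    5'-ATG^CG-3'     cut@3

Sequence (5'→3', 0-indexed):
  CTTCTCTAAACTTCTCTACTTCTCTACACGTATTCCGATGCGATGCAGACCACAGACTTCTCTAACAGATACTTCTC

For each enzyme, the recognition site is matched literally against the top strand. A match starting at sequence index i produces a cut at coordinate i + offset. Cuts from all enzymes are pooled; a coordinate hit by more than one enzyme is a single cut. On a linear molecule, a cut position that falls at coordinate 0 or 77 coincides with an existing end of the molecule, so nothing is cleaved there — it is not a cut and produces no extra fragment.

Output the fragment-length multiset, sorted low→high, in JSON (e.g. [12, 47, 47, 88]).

[4,5,8,8,10,11,13,18]

Site scan:
  OquII CTTCTCT/0: at [0, 10, 18, 56] ⇒ [10, 18, 56] (position 0 is a terminus of the linear molecule — no cut)
  DwuIV ACAG/0: at [51, 64] ⇒ [51, 64]
  WciX TTCCGATG/4: at [32] ⇒ [36]
  QalVI ATGCG/3: at [37] ⇒ [40]

Pooled cuts: [10, 18, 36, 40, 51, 56, 64]

Fragment lengths:
  [0,10): 10 bp
  [10,18): 8 bp
  [18,36): 18 bp
  [36,40): 4 bp
  [40,51): 11 bp
  [51,56): 5 bp
  [56,64): 8 bp
  [64,77): 13 bp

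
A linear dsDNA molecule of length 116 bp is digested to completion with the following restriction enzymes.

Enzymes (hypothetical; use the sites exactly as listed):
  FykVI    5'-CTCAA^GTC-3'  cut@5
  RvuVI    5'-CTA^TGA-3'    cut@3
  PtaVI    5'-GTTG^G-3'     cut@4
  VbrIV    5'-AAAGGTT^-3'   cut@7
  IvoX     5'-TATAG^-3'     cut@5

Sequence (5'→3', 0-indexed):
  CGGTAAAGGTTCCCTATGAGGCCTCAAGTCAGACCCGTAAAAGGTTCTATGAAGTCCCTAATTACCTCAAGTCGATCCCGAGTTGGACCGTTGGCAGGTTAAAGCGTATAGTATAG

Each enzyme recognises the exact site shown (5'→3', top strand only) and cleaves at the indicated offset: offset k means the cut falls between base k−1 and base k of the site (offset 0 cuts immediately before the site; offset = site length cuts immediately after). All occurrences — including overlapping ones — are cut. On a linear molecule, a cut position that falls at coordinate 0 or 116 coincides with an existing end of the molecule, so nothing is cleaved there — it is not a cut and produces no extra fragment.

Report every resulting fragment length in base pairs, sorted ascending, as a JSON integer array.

[3,5,5,8,11,11,15,18,19,21]

Per-enzyme occurrences:
  FykVI (CTCAAGTC, off=5): starts [22, 65] → cuts [27, 70]
  RvuVI (CTATGA, off=3): starts [13, 46] → cuts [16, 49]
  PtaVI (GTTGG, off=4): starts [81, 89] → cuts [85, 93]
  VbrIV (AAAGGTT, off=7): starts [4, 39] → cuts [11, 46]
  IvoX (TATAG, off=5): starts [106, 111] → cuts [111] (position 116 is a terminus of the linear molecule — no cut)

All cut coordinates (distinct, sorted): [11, 16, 27, 46, 49, 70, 85, 93, 111]

Fragments:
  [0,11): 11 bp
  [11,16): 5 bp
  [16,27): 11 bp
  [27,46): 19 bp
  [46,49): 3 bp
  [49,70): 21 bp
  [70,85): 15 bp
  [85,93): 8 bp
  [93,111): 18 bp
  [111,116): 5 bp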